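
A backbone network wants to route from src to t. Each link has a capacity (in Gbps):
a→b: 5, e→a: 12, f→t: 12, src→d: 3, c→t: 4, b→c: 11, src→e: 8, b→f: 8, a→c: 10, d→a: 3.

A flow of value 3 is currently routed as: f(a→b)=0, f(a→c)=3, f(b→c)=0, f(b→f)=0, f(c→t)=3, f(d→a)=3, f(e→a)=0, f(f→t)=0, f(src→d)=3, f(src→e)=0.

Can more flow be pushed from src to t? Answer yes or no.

Residual path src→e→a→c→t has bottleneck 1 > 0.
Pushing 1 along it raises the flow to 4, so the given flow is not maximum.

Yes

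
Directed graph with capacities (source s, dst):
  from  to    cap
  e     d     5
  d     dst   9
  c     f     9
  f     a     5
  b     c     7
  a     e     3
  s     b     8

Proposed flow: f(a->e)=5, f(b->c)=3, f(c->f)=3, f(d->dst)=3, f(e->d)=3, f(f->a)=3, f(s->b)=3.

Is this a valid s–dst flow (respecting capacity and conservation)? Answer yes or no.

Capacity violated on a->e: flow 5 > capacity 3.

No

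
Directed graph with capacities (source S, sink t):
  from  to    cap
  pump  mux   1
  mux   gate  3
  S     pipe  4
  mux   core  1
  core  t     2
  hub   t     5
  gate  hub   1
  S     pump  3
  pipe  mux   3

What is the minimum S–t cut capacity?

Max flow = 2 (via 2 augmenting paths).
In the residual at optimum, the set reachable from S is {S, gate, mux, pipe, pump}.
Cut edges: mux→core (cap 1), gate→hub (cap 1). Sum = 2.

2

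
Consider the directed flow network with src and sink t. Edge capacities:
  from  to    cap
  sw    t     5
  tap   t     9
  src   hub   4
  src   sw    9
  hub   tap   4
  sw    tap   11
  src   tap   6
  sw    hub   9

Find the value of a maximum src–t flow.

14

Augment src→sw→t: bottleneck 5. Total 5.
Augment src→tap→t: bottleneck 6. Total 11.
Augment src→sw→tap→t: bottleneck 3. Total 14.
No augmenting path remains in the residual graph.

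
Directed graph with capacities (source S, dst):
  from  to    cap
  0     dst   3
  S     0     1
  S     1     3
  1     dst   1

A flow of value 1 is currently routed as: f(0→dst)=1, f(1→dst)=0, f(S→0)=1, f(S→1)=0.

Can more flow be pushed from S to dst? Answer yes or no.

Residual path S→1→dst has bottleneck 1 > 0.
Pushing 1 along it raises the flow to 2, so the given flow is not maximum.

Yes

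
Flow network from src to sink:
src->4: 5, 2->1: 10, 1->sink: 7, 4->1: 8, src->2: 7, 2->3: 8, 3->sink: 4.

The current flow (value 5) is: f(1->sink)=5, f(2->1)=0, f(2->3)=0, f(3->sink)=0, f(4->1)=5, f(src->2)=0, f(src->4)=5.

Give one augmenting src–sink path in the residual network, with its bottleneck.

src->2->1->sink, bottleneck 2

Residual along src->2->1->sink: src->2: 7, 2->1: 10, 1->sink: 2.
Bottleneck = min = 2.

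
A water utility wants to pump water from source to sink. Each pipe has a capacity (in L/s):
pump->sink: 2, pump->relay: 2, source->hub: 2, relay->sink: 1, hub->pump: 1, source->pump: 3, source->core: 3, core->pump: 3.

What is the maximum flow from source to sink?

Augment source->pump->sink: bottleneck 2. Total 2.
Augment source->pump->relay->sink: bottleneck 1. Total 3.
No augmenting path remains in the residual graph.

3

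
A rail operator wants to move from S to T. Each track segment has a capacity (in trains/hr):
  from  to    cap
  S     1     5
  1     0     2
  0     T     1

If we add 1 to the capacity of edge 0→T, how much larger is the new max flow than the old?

Original max flow = 1.
After raising cap(0→T), augmenting paths through that edge carry 1 more unit.
New max flow = 2. Increase = 1.

1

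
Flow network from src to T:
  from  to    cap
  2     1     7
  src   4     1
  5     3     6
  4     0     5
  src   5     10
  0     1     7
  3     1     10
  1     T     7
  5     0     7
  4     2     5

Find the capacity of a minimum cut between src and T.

7

Max flow = 7 (via 1 augmenting path).
In the residual at optimum, the set reachable from src is {0, 1, 2, 3, 4, 5, src}.
Cut edges: 1→T (cap 7). Sum = 7.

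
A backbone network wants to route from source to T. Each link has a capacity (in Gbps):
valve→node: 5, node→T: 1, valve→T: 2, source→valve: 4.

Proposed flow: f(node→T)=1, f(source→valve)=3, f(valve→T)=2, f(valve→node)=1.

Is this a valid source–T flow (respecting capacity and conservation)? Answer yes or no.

Every edge has 0 ≤ f(e) ≤ cap(e).
At each intermediate node, inflow equals outflow.

Yes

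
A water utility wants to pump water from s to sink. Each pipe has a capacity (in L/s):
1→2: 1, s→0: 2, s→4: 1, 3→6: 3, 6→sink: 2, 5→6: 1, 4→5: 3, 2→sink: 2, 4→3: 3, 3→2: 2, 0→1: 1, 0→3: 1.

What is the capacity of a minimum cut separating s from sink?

Max flow = 3 (via 3 augmenting paths).
In the residual at optimum, the set reachable from s is {s}.
Cut edges: s→0 (cap 2), s→4 (cap 1). Sum = 3.

3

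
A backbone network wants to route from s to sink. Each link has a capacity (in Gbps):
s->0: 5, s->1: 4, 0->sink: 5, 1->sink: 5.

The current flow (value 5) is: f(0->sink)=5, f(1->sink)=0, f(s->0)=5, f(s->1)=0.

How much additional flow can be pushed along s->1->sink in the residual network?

Residual capacities along the path: s->1: 4, 1->sink: 5.
Minimum is 4.

4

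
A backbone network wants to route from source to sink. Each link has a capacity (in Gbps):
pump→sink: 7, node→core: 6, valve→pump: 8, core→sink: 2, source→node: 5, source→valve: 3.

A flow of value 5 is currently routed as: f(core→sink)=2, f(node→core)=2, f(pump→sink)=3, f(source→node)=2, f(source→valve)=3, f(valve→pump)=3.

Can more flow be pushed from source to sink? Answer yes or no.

No

Residual reachable from source: {core, node, source}; sink is not reachable.
Saturated cut: source→valve, core→sink with total capacity 5 = current flow value. Flow is maximum.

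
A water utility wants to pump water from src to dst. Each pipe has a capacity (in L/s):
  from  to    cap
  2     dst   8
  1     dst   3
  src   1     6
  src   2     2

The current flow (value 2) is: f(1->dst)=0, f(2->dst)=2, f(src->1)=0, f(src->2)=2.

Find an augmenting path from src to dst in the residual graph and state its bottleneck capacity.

src->1->dst, bottleneck 3

Residual along src->1->dst: src->1: 6, 1->dst: 3.
Bottleneck = min = 3.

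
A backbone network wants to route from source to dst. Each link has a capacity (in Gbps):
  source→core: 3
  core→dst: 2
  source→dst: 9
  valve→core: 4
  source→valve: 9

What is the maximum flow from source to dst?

Augment source→dst: bottleneck 9. Total 9.
Augment source→core→dst: bottleneck 2. Total 11.
No augmenting path remains in the residual graph.

11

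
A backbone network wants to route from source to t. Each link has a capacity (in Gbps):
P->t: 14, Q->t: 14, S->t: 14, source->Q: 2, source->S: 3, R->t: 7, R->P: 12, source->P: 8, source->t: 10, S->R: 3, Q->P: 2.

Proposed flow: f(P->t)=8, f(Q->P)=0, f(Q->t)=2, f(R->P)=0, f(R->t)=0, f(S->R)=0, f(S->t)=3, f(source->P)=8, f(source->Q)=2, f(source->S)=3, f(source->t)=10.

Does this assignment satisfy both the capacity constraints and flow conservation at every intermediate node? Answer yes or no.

Every edge has 0 ≤ f(e) ≤ cap(e).
At each intermediate node, inflow equals outflow.

Yes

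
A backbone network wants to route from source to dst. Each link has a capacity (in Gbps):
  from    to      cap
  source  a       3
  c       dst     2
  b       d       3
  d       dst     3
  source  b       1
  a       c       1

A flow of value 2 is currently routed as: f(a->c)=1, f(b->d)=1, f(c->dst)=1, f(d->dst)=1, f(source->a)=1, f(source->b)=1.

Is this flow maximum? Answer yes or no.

Yes

Residual reachable from source: {a, source}; dst is not reachable.
Saturated cut: a->c, source->b with total capacity 2 = current flow value. Flow is maximum.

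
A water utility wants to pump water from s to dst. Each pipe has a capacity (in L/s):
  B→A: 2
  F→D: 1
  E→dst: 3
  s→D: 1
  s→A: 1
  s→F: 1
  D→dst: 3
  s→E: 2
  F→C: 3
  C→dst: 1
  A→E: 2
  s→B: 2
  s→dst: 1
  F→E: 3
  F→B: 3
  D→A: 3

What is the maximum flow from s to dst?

6

Augment s→dst: bottleneck 1. Total 1.
Augment s→D→dst: bottleneck 1. Total 2.
Augment s→E→dst: bottleneck 2. Total 4.
Augment s→F→C→dst: bottleneck 1. Total 5.
Augment s→A→E→dst: bottleneck 1. Total 6.
No augmenting path remains in the residual graph.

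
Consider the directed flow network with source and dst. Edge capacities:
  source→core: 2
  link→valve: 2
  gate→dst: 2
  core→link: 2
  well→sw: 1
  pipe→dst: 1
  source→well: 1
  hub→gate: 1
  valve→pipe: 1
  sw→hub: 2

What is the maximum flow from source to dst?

2

Augment source→well→sw→hub→gate→dst: bottleneck 1. Total 1.
Augment source→core→link→valve→pipe→dst: bottleneck 1. Total 2.
No augmenting path remains in the residual graph.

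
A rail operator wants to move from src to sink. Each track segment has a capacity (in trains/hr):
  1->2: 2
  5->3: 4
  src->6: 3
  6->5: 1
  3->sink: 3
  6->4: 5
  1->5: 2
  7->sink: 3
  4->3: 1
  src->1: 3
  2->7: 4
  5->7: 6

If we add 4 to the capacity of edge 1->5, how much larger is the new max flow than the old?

0

Original max flow = 5.
Edge 1->5 does not cross the min cut (source side {4, 6, src}), so extra capacity there cannot help.
New max flow = 5. Increase = 0.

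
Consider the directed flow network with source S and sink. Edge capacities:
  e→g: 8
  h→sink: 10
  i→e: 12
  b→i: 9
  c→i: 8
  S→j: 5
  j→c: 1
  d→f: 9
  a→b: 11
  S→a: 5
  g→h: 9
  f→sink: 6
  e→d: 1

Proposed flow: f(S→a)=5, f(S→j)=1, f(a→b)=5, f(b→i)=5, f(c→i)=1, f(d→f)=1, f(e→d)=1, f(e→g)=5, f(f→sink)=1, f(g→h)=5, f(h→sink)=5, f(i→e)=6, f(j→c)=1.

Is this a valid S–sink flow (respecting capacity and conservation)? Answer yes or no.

Yes

Every edge has 0 ≤ f(e) ≤ cap(e).
At each intermediate node, inflow equals outflow.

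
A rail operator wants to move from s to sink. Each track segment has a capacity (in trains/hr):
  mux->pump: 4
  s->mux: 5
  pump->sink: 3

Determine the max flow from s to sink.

Augment s->mux->pump->sink: bottleneck 3. Total 3.
No augmenting path remains in the residual graph.

3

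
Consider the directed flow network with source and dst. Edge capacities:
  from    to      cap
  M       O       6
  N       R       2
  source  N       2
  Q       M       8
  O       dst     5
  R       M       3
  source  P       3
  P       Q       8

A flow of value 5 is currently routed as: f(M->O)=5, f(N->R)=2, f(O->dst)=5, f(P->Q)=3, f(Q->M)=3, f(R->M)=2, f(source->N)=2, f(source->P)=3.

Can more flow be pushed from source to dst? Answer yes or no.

Residual reachable from source: {source}; dst is not reachable.
Saturated cut: source->P, source->N with total capacity 5 = current flow value. Flow is maximum.

No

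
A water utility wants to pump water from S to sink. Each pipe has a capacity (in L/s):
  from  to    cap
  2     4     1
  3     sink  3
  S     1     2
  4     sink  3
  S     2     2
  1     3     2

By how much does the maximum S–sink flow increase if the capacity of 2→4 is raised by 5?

Original max flow = 3.
After raising cap(2→4), augmenting paths through that edge carry 1 more unit.
New max flow = 4. Increase = 1.

1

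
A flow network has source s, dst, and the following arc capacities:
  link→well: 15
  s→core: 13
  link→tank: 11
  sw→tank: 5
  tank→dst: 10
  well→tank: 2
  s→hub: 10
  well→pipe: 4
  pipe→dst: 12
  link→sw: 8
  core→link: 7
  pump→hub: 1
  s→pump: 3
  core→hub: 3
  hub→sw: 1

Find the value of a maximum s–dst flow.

Augment s→core→link→tank→dst: bottleneck 7. Total 7.
Augment s→hub→sw→tank→dst: bottleneck 1. Total 8.
No augmenting path remains in the residual graph.

8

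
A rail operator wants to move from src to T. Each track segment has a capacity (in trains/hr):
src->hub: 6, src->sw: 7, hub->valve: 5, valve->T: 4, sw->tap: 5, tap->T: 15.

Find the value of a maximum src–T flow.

Augment src->hub->valve->T: bottleneck 4. Total 4.
Augment src->sw->tap->T: bottleneck 5. Total 9.
No augmenting path remains in the residual graph.

9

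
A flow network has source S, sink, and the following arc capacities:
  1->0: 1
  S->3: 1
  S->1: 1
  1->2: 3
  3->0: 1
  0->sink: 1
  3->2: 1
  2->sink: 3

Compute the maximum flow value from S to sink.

Augment S->3->0->sink: bottleneck 1. Total 1.
Augment S->1->2->sink: bottleneck 1. Total 2.
No augmenting path remains in the residual graph.

2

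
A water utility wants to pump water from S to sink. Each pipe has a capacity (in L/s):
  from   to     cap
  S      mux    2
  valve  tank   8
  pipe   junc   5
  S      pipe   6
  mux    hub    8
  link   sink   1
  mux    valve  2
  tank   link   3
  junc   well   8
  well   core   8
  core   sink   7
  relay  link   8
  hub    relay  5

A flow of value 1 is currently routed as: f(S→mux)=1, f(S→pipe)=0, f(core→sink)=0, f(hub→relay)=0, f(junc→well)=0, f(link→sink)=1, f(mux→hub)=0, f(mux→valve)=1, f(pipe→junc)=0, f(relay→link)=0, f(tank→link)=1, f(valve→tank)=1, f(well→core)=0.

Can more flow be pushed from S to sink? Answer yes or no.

Residual path S→pipe→junc→well→core→sink has bottleneck 5 > 0.
Pushing 5 along it raises the flow to 6, so the given flow is not maximum.

Yes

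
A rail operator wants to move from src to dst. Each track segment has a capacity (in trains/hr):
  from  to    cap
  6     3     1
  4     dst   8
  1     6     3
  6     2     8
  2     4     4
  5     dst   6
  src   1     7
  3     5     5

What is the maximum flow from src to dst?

Augment src->1->6->3->5->dst: bottleneck 1. Total 1.
Augment src->1->6->2->4->dst: bottleneck 2. Total 3.
No augmenting path remains in the residual graph.

3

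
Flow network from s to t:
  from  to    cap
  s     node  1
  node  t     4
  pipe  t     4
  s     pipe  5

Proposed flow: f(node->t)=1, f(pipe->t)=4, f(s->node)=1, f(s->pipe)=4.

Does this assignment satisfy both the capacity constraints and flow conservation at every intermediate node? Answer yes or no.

Yes

Every edge has 0 ≤ f(e) ≤ cap(e).
At each intermediate node, inflow equals outflow.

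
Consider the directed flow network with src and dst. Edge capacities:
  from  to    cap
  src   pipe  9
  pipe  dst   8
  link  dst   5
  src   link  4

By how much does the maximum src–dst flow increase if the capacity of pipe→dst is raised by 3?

Original max flow = 12.
After raising cap(pipe→dst), augmenting paths through that edge carry 1 more unit.
New max flow = 13. Increase = 1.

1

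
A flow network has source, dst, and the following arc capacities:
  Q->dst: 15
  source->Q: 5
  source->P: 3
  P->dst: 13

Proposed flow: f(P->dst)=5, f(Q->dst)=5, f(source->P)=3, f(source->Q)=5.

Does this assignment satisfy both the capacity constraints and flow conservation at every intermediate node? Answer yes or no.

Conservation fails at P: inflow 3 ≠ outflow 5.

No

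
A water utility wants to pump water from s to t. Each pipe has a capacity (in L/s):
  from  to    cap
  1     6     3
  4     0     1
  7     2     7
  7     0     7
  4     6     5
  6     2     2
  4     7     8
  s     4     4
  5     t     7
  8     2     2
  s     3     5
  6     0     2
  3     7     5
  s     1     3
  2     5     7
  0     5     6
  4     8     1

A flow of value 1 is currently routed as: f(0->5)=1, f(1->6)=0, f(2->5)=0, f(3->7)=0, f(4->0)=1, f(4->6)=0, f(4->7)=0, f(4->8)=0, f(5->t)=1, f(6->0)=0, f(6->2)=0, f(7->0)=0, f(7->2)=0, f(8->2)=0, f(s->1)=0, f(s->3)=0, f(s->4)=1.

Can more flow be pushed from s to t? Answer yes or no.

Yes

Residual path s->4->8->2->5->t has bottleneck 1 > 0.
Pushing 1 along it raises the flow to 2, so the given flow is not maximum.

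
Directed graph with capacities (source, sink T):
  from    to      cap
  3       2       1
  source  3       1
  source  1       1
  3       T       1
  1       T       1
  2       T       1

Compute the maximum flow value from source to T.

Augment source->1->T: bottleneck 1. Total 1.
Augment source->3->T: bottleneck 1. Total 2.
No augmenting path remains in the residual graph.

2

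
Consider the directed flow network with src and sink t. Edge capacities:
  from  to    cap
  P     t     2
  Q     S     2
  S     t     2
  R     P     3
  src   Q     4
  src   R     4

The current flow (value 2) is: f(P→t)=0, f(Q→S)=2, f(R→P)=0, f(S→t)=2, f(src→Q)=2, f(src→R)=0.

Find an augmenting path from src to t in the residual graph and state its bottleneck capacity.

Residual along src→R→P→t: src→R: 4, R→P: 3, P→t: 2.
Bottleneck = min = 2.

src→R→P→t, bottleneck 2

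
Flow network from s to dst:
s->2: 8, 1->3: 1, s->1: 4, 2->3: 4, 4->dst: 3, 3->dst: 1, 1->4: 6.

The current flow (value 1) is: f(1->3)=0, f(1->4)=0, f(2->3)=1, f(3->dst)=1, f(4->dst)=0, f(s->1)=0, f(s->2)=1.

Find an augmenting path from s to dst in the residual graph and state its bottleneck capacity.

s->1->4->dst, bottleneck 3

Residual along s->1->4->dst: s->1: 4, 1->4: 6, 4->dst: 3.
Bottleneck = min = 3.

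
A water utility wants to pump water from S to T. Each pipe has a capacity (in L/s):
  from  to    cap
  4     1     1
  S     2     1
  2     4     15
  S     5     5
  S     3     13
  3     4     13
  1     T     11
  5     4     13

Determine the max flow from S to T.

Augment S->2->4->1->T: bottleneck 1. Total 1.
No augmenting path remains in the residual graph.

1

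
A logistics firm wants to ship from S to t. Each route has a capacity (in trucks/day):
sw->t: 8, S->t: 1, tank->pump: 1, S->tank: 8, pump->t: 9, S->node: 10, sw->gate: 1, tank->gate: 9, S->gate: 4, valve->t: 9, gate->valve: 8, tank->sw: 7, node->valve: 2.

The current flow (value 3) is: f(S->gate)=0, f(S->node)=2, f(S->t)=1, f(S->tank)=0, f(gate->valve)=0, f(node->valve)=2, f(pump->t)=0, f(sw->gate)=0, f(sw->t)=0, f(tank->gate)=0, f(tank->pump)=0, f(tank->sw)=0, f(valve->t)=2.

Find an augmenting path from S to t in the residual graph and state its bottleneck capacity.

S->tank->sw->t, bottleneck 7

Residual along S->tank->sw->t: S->tank: 8, tank->sw: 7, sw->t: 8.
Bottleneck = min = 7.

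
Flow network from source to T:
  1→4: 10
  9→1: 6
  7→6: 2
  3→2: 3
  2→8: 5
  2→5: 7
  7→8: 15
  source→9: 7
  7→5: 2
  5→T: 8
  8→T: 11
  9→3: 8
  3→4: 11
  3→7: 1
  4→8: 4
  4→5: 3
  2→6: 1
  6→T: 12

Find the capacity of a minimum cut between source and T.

7

Max flow = 7 (via 2 augmenting paths).
In the residual at optimum, the set reachable from source is {source}.
Cut edges: source→9 (cap 7). Sum = 7.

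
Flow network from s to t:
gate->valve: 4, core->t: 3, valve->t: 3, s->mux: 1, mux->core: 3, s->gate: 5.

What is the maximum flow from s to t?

Augment s->mux->core->t: bottleneck 1. Total 1.
Augment s->gate->valve->t: bottleneck 3. Total 4.
No augmenting path remains in the residual graph.

4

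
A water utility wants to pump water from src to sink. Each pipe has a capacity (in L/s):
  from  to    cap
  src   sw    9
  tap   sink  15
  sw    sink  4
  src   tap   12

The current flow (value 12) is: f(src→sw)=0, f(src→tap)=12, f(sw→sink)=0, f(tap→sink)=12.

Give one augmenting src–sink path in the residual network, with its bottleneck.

src→sw→sink, bottleneck 4

Residual along src→sw→sink: src→sw: 9, sw→sink: 4.
Bottleneck = min = 4.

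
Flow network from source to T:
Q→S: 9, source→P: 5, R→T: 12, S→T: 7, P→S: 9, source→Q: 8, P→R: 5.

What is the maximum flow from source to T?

Augment source→P→R→T: bottleneck 5. Total 5.
Augment source→Q→S→T: bottleneck 7. Total 12.
No augmenting path remains in the residual graph.

12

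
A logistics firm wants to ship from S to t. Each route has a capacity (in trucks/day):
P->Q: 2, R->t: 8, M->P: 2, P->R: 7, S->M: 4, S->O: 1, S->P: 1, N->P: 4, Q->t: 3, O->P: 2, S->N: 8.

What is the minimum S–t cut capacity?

8

Max flow = 8 (via 4 augmenting paths).
In the residual at optimum, the set reachable from S is {M, N, S}.
Cut edges: S->O (cap 1), S->P (cap 1), M->P (cap 2), N->P (cap 4). Sum = 8.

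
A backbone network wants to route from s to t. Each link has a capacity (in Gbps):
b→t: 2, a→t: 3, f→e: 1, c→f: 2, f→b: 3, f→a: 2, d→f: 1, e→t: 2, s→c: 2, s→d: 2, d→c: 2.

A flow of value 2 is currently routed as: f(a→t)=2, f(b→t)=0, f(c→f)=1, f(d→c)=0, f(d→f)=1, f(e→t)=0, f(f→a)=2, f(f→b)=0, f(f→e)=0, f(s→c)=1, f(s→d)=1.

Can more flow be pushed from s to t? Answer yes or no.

Residual path s→c→f→e→t has bottleneck 1 > 0.
Pushing 1 along it raises the flow to 3, so the given flow is not maximum.

Yes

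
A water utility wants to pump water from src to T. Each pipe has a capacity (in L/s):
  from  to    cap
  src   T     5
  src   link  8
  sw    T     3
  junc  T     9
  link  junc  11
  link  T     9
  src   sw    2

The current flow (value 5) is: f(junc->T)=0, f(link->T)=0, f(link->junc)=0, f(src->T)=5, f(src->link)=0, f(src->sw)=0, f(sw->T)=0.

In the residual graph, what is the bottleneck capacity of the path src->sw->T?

2

Residual capacities along the path: src->sw: 2, sw->T: 3.
Minimum is 2.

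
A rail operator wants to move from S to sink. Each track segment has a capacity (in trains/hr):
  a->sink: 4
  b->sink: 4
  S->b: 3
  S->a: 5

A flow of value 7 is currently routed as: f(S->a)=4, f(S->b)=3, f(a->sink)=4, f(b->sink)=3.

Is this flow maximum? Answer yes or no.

Residual reachable from S: {S, a}; sink is not reachable.
Saturated cut: S->b, a->sink with total capacity 7 = current flow value. Flow is maximum.

Yes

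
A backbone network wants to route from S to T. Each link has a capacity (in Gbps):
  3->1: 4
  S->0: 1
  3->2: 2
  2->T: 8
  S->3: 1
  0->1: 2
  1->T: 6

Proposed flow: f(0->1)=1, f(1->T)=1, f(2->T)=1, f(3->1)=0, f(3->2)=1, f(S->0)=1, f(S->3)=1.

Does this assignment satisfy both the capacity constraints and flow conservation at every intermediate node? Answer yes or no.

Every edge has 0 ≤ f(e) ≤ cap(e).
At each intermediate node, inflow equals outflow.

Yes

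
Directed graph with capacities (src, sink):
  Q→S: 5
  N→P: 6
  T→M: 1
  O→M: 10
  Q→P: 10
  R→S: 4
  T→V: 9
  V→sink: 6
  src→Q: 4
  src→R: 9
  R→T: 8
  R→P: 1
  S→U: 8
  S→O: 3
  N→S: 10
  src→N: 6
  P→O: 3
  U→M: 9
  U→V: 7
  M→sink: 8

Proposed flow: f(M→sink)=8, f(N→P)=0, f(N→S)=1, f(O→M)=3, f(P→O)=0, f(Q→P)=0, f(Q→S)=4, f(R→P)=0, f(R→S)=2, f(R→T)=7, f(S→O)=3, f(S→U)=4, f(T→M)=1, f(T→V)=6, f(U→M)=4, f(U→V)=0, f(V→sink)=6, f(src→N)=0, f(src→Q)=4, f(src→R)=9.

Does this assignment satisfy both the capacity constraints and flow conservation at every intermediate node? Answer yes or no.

No

Conservation fails at N: inflow 0 ≠ outflow 1.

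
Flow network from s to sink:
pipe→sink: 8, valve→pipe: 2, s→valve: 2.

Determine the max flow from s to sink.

2

Augment s→valve→pipe→sink: bottleneck 2. Total 2.
No augmenting path remains in the residual graph.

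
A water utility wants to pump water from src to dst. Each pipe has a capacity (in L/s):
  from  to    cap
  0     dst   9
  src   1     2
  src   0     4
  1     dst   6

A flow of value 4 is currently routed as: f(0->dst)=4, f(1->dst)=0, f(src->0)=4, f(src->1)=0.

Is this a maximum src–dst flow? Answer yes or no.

Residual path src->1->dst has bottleneck 2 > 0.
Pushing 2 along it raises the flow to 6, so the given flow is not maximum.

No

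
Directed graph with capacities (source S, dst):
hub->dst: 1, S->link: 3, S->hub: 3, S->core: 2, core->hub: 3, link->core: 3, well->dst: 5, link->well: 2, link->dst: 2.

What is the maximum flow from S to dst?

4

Augment S->link->dst: bottleneck 2. Total 2.
Augment S->hub->dst: bottleneck 1. Total 3.
Augment S->link->well->dst: bottleneck 1. Total 4.
No augmenting path remains in the residual graph.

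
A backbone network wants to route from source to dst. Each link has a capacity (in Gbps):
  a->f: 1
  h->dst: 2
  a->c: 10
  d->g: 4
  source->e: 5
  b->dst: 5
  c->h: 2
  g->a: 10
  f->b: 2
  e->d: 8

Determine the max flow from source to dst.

Augment source->e->d->g->a->c->h->dst: bottleneck 2. Total 2.
Augment source->e->d->g->a->f->b->dst: bottleneck 1. Total 3.
No augmenting path remains in the residual graph.

3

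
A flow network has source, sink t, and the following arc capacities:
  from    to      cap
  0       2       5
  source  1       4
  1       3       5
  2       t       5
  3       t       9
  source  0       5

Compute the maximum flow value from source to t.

9

Augment source->0->2->t: bottleneck 5. Total 5.
Augment source->1->3->t: bottleneck 4. Total 9.
No augmenting path remains in the residual graph.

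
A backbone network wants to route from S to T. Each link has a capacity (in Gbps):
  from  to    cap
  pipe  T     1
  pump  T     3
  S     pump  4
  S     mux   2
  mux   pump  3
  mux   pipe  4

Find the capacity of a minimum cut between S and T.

4

Max flow = 4 (via 2 augmenting paths).
In the residual at optimum, the set reachable from S is {S, mux, pipe, pump}.
Cut edges: pump->T (cap 3), pipe->T (cap 1). Sum = 4.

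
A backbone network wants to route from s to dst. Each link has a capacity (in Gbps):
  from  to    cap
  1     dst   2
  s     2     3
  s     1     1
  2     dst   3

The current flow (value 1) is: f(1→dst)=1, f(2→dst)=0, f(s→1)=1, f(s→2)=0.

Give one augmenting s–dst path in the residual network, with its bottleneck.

Residual along s→2→dst: s→2: 3, 2→dst: 3.
Bottleneck = min = 3.

s→2→dst, bottleneck 3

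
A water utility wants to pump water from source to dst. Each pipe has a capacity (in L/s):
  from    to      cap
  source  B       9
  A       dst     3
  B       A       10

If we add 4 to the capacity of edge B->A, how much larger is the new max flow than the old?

Original max flow = 3.
Edge B->A does not cross the min cut (source side {A, B, source}), so extra capacity there cannot help.
New max flow = 3. Increase = 0.

0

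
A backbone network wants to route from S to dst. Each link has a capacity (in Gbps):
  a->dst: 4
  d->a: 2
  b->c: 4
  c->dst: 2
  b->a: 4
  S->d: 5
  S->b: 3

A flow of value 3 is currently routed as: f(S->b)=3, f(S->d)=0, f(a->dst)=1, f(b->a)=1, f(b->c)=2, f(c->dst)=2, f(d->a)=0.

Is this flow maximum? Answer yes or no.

Residual path S->d->a->dst has bottleneck 2 > 0.
Pushing 2 along it raises the flow to 5, so the given flow is not maximum.

No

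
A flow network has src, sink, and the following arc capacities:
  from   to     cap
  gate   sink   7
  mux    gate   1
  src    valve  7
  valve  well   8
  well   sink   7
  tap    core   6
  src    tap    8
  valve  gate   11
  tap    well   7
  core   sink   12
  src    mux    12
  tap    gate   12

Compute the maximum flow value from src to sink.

Augment src->tap->well->sink: bottleneck 7. Total 7.
Augment src->tap->core->sink: bottleneck 1. Total 8.
Augment src->mux->gate->sink: bottleneck 1. Total 9.
Augment src->valve->gate->sink: bottleneck 6. Total 15.
Augment src->valve->well->tap->core->sink: bottleneck 1. Total 16.
No augmenting path remains in the residual graph.

16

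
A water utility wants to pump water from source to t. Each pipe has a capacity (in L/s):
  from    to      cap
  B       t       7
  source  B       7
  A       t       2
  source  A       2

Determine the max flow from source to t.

Augment source->B->t: bottleneck 7. Total 7.
Augment source->A->t: bottleneck 2. Total 9.
No augmenting path remains in the residual graph.

9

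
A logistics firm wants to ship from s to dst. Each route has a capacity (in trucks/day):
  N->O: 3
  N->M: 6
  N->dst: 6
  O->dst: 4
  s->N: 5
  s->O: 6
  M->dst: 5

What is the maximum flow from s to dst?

Augment s->N->dst: bottleneck 5. Total 5.
Augment s->O->dst: bottleneck 4. Total 9.
No augmenting path remains in the residual graph.

9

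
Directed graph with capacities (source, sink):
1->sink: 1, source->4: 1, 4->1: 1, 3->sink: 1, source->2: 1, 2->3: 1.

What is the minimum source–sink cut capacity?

2

Max flow = 2 (via 2 augmenting paths).
In the residual at optimum, the set reachable from source is {source}.
Cut edges: source->2 (cap 1), source->4 (cap 1). Sum = 2.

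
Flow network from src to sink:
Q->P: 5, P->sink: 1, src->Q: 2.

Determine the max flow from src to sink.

1

Augment src->Q->P->sink: bottleneck 1. Total 1.
No augmenting path remains in the residual graph.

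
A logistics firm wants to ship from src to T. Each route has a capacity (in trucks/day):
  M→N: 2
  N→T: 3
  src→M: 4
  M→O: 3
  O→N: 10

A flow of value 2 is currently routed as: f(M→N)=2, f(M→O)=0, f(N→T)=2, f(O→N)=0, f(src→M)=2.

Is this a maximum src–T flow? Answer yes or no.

No

Residual path src→M→O→N→T has bottleneck 1 > 0.
Pushing 1 along it raises the flow to 3, so the given flow is not maximum.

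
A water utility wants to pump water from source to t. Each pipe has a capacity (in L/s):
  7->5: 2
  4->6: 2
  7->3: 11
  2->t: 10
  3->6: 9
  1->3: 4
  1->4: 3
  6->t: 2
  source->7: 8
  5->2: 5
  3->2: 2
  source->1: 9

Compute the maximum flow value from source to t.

6

Augment source->7->5->2->t: bottleneck 2. Total 2.
Augment source->7->3->2->t: bottleneck 2. Total 4.
Augment source->7->3->6->t: bottleneck 2. Total 6.
No augmenting path remains in the residual graph.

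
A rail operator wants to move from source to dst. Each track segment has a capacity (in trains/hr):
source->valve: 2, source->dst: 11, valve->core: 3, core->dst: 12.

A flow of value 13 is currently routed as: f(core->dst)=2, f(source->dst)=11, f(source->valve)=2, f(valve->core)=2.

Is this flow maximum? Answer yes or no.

Residual reachable from source: {source}; dst is not reachable.
Saturated cut: source->valve, source->dst with total capacity 13 = current flow value. Flow is maximum.

Yes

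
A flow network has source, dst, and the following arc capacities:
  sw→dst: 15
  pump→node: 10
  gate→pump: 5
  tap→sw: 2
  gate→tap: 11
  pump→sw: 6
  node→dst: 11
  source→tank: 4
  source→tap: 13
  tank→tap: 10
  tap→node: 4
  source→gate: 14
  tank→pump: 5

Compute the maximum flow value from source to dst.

Augment source→tap→node→dst: bottleneck 4. Total 4.
Augment source→tap→sw→dst: bottleneck 2. Total 6.
Augment source→tank→pump→sw→dst: bottleneck 4. Total 10.
Augment source→gate→pump→sw→dst: bottleneck 2. Total 12.
Augment source→gate→pump→node→dst: bottleneck 3. Total 15.
No augmenting path remains in the residual graph.

15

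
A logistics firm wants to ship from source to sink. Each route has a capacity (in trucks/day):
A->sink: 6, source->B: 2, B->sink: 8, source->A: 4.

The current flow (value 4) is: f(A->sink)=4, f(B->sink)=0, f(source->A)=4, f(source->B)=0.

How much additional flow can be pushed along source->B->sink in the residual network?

Residual capacities along the path: source->B: 2, B->sink: 8.
Minimum is 2.

2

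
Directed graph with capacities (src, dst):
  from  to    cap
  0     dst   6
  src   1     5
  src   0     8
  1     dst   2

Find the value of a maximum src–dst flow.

8

Augment src->1->dst: bottleneck 2. Total 2.
Augment src->0->dst: bottleneck 6. Total 8.
No augmenting path remains in the residual graph.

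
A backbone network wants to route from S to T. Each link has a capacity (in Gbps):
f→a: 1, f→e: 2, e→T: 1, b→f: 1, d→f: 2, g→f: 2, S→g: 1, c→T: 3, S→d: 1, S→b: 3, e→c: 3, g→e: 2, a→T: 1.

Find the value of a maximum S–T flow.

3

Augment S→g→e→T: bottleneck 1. Total 1.
Augment S→b→f→a→T: bottleneck 1. Total 2.
Augment S→d→f→e→c→T: bottleneck 1. Total 3.
No augmenting path remains in the residual graph.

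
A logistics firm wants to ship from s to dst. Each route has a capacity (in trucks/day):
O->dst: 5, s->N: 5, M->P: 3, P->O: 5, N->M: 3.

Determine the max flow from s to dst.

3

Augment s->N->M->P->O->dst: bottleneck 3. Total 3.
No augmenting path remains in the residual graph.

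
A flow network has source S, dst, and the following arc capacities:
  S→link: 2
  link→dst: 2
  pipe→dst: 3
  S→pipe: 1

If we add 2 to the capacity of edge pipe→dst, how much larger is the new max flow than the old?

0

Original max flow = 3.
Edge pipe→dst does not cross the min cut (source side {S}), so extra capacity there cannot help.
New max flow = 3. Increase = 0.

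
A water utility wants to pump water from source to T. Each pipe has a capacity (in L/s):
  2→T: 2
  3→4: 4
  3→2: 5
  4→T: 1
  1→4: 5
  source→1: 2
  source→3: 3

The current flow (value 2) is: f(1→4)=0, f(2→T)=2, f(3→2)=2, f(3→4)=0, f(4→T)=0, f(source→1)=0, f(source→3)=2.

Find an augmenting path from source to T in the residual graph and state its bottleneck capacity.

Residual along source→3→4→T: source→3: 1, 3→4: 4, 4→T: 1.
Bottleneck = min = 1.

source→3→4→T, bottleneck 1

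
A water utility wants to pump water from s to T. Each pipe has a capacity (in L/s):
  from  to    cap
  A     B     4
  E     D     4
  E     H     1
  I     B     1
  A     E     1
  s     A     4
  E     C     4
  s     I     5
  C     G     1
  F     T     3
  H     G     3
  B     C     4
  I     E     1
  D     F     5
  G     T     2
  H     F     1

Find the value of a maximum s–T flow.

Augment s→I→B→C→G→T: bottleneck 1. Total 1.
Augment s→I→E→H→G→T: bottleneck 1. Total 2.
Augment s→A→E→D→F→T: bottleneck 1. Total 3.
No augmenting path remains in the residual graph.

3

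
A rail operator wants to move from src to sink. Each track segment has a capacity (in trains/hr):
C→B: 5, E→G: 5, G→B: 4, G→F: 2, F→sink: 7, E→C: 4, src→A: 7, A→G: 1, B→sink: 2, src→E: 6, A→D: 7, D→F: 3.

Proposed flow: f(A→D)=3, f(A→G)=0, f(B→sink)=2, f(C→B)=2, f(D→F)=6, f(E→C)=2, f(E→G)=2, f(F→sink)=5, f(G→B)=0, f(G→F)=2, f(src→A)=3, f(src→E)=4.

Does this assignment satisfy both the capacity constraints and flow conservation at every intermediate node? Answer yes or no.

Capacity violated on D→F: flow 6 > capacity 3.

No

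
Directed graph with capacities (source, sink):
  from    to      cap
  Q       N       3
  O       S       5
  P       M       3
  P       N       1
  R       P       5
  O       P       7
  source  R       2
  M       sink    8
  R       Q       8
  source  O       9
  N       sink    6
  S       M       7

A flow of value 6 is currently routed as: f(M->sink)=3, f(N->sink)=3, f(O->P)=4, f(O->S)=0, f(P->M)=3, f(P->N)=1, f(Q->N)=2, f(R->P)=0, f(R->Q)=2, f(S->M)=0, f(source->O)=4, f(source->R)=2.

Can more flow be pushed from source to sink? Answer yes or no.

Yes

Residual path source->O->S->M->sink has bottleneck 5 > 0.
Pushing 5 along it raises the flow to 11, so the given flow is not maximum.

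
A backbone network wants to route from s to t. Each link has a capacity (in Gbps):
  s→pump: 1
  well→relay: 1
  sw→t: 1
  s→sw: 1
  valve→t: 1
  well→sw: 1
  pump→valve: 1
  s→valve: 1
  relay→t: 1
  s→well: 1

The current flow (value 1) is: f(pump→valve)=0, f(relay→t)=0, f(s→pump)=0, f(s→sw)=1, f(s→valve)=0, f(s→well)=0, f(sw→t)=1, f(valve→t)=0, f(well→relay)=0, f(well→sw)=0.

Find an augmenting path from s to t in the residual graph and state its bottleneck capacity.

Residual along s→valve→t: s→valve: 1, valve→t: 1.
Bottleneck = min = 1.

s→valve→t, bottleneck 1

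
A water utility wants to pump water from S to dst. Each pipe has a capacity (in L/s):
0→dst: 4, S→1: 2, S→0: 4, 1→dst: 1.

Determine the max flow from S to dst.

5

Augment S→1→dst: bottleneck 1. Total 1.
Augment S→0→dst: bottleneck 4. Total 5.
No augmenting path remains in the residual graph.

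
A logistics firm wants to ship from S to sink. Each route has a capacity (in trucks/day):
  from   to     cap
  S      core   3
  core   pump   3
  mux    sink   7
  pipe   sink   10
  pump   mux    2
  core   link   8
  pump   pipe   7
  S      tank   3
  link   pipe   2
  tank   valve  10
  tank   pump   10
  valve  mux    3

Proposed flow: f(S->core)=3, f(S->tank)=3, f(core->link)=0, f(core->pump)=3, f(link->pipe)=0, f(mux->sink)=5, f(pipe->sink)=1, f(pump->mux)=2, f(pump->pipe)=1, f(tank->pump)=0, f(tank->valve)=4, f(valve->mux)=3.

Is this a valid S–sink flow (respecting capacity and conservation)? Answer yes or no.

Conservation fails at tank: inflow 3 ≠ outflow 4.

No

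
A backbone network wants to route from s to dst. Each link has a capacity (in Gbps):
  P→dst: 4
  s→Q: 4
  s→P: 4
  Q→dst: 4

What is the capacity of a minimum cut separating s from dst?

8

Max flow = 8 (via 2 augmenting paths).
In the residual at optimum, the set reachable from s is {s}.
Cut edges: s→P (cap 4), s→Q (cap 4). Sum = 8.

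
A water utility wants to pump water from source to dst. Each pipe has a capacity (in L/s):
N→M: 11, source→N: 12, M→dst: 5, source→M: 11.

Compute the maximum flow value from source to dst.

Augment source→M→dst: bottleneck 5. Total 5.
No augmenting path remains in the residual graph.

5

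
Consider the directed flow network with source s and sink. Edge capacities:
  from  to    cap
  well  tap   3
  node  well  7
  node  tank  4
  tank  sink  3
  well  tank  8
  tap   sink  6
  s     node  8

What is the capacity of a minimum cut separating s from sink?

6

Max flow = 6 (via 2 augmenting paths).
In the residual at optimum, the set reachable from s is {node, s, tank, well}.
Cut edges: well→tap (cap 3), tank→sink (cap 3). Sum = 6.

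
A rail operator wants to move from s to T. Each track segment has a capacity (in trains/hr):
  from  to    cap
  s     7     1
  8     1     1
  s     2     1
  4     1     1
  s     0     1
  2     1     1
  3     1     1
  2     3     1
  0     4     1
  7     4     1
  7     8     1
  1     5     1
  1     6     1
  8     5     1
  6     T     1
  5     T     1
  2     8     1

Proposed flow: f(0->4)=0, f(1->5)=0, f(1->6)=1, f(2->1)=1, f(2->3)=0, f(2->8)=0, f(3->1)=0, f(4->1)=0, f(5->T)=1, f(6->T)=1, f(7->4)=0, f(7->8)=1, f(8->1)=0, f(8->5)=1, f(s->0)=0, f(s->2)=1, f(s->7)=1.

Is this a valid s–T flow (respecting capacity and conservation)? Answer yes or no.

Every edge has 0 ≤ f(e) ≤ cap(e).
At each intermediate node, inflow equals outflow.

Yes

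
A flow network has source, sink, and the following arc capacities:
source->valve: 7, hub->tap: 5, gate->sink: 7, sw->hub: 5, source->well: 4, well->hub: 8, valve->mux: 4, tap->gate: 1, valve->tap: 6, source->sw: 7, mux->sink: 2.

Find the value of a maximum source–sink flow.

Augment source->valve->mux->sink: bottleneck 2. Total 2.
Augment source->valve->tap->gate->sink: bottleneck 1. Total 3.
No augmenting path remains in the residual graph.

3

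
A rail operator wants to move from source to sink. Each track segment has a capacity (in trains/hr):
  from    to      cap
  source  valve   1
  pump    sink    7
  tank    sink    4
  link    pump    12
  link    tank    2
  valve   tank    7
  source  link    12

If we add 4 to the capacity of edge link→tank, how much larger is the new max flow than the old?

1

Original max flow = 10.
After raising cap(link→tank), augmenting paths through that edge carry 1 more unit.
New max flow = 11. Increase = 1.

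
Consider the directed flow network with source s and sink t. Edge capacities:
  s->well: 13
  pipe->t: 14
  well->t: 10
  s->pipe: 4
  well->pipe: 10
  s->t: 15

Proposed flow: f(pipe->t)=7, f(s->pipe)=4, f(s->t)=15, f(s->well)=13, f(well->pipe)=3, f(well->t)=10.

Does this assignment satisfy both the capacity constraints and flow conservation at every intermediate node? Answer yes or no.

Every edge has 0 ≤ f(e) ≤ cap(e).
At each intermediate node, inflow equals outflow.

Yes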